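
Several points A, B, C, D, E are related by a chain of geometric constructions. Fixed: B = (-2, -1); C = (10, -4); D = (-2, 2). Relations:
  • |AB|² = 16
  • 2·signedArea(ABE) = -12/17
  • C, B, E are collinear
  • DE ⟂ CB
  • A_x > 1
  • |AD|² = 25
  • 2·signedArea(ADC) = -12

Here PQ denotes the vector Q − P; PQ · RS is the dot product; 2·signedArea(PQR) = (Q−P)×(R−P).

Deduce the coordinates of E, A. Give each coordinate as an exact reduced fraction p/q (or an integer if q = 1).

A = (2, -1)
E = (-46/17, -14/17)

1. E_x = -46/17  [C, B, E are collinear ∩ DE ⟂ CB]
2. E_y = -14/17  [C, B, E are collinear ∩ DE ⟂ CB]
   → E = (-46/17, -14/17)
3. A_x = 2  [2·signedArea(ADC) = -12 ∩ 2·signedArea(ABE) = -12/17]
4. A_y = -1  [2·signedArea(ADC) = -12 ∩ 2·signedArea(ABE) = -12/17]
   → A = (2, -1)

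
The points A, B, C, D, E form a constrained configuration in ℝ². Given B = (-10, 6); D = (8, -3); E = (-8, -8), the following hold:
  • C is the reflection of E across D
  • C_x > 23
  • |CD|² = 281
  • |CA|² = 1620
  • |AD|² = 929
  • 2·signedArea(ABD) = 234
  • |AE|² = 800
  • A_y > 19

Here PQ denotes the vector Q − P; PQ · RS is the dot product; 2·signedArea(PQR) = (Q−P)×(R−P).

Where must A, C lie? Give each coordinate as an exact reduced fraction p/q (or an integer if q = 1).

1. A_x = -12  [line 9·x + 18·y + -252 = 0 ∩ |AE|² = 800]
2. A_y = 20  [line 9·x + 18·y + -252 = 0 ∩ |AE|² = 800]
   → A = (-12, 20)
3. C_x = 24  [C is the reflection of E across D]
4. C_y = 2  [C is the reflection of E across D]
   → C = (24, 2)

A = (-12, 20)
C = (24, 2)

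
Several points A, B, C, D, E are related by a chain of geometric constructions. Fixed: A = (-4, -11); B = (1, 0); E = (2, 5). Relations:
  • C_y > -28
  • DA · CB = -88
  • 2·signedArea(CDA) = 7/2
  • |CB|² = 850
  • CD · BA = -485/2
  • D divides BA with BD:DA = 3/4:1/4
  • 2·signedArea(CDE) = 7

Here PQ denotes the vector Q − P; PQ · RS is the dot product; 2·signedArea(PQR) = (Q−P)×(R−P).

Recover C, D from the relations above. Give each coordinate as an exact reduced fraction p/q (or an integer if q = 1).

C = (-10, -27)
D = (-11/4, -33/4)

1. D_x = -11/4  [D divides BA with BD:DA = 3/4:1/4]
2. D_y = -33/4  [D divides BA with BD:DA = 3/4:1/4]
   → D = (-11/4, -33/4)
3. C_x = -10  [2·signedArea(CDA) = 7/2 ∩ DA · CB = -88]
4. C_y = -27  [2·signedArea(CDA) = 7/2 ∩ DA · CB = -88]
   → C = (-10, -27)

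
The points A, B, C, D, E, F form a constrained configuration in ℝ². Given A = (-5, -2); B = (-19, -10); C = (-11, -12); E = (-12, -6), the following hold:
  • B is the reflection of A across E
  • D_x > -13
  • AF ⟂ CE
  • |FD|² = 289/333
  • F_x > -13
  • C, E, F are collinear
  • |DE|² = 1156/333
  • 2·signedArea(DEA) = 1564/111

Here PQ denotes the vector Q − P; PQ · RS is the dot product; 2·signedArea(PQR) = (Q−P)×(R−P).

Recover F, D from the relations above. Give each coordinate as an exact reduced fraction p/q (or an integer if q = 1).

1. F_x = -461/37  [C, E, F are collinear ∩ AF ⟂ CE]
2. F_y = -120/37  [C, E, F are collinear ∩ AF ⟂ CE]
   → F = (-461/37, -120/37)
3. D_x = -1366/111  [line -4·x + 7·y + -2230/111 = 0 ∩ |DE|² = 1156/333]
4. D_y = -154/37  [line -4·x + 7·y + -2230/111 = 0 ∩ |DE|² = 1156/333]
   → D = (-1366/111, -154/37)

D = (-1366/111, -154/37)
F = (-461/37, -120/37)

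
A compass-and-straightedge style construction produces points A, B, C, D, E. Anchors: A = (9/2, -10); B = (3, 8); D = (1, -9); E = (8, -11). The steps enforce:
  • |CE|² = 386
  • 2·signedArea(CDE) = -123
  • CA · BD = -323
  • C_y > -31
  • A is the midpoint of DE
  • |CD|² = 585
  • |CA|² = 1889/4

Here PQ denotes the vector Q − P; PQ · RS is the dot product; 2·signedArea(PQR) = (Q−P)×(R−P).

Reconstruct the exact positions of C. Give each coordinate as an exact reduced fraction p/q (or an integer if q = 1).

C = (13, -30)

1. C_x = 13  [2·signedArea(CDE) = -123 ∩ CA · BD = -323]
2. C_y = -30  [2·signedArea(CDE) = -123 ∩ CA · BD = -323]
   → C = (13, -30)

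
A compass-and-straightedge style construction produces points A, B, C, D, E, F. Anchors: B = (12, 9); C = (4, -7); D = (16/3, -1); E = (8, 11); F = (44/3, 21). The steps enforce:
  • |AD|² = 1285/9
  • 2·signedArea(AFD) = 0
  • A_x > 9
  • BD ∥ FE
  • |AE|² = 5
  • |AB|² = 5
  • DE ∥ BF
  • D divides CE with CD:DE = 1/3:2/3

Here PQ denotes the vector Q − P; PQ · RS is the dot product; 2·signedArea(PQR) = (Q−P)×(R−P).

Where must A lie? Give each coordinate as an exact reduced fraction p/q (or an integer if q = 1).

A = (10, 10)

1. A_x = 10  [line 22·x + -28/3·y + -380/3 = 0 ∩ |AD|² = 1285/9]
2. A_y = 10  [line 22·x + -28/3·y + -380/3 = 0 ∩ |AD|² = 1285/9]
   → A = (10, 10)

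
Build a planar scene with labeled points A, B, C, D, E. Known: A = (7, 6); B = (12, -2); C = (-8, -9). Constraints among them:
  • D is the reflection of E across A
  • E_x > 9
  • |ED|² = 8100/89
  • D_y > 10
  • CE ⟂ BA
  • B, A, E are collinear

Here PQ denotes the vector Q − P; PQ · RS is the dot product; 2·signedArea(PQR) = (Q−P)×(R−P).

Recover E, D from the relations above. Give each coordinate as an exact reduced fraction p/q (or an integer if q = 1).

D = (398/89, 894/89)
E = (848/89, 174/89)

1. E_x = 848/89  [B, A, E are collinear ∩ CE ⟂ BA]
2. E_y = 174/89  [B, A, E are collinear ∩ CE ⟂ BA]
   → E = (848/89, 174/89)
3. D_x = 398/89  [D is the reflection of E across A]
4. D_y = 894/89  [D is the reflection of E across A]
   → D = (398/89, 894/89)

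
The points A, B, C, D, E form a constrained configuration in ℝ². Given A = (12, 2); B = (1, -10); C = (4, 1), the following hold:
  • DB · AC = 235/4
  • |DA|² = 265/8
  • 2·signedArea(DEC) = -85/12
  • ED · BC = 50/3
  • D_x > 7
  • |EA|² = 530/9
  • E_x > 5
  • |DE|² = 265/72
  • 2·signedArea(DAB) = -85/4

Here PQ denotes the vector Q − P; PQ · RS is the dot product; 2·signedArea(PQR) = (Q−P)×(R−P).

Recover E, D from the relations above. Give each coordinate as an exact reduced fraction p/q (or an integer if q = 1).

D = (29/4, -5/4)
E = (17/3, -7/3)

1. D_x = 29/4  [2·signedArea(DAB) = -85/4 ∩ DB · AC = 235/4]
2. D_y = -5/4  [2·signedArea(DAB) = -85/4 ∩ DB · AC = 235/4]
   → D = (29/4, -5/4)
3. E_x = 17/3  [ED · BC = 50/3 ∩ 2·signedArea(DEC) = -85/12]
4. E_y = -7/3  [ED · BC = 50/3 ∩ 2·signedArea(DEC) = -85/12]
   → E = (17/3, -7/3)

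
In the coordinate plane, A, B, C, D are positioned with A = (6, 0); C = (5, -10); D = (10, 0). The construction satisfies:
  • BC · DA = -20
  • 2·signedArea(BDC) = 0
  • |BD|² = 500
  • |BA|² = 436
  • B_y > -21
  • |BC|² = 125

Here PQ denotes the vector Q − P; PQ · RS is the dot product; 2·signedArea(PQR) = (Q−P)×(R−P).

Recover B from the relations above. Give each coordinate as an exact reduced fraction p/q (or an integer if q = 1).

1. B_x = 0  [2·signedArea(BDC) = 0 ∩ BC · DA = -20]
2. B_y = -20  [2·signedArea(BDC) = 0 ∩ BC · DA = -20]
   → B = (0, -20)

B = (0, -20)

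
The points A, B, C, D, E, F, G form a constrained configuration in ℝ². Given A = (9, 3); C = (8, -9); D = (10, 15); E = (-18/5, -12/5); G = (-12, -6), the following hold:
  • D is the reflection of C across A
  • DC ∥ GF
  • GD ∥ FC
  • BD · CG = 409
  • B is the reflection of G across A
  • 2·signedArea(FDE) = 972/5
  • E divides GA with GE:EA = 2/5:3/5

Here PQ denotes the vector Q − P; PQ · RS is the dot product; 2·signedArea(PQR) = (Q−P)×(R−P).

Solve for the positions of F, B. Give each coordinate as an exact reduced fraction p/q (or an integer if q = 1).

B = (30, 12)
F = (-14, -30)

1. F_x = -14  [GD ∥ FC ∩ DC ∥ GF]
2. F_y = -30  [GD ∥ FC ∩ DC ∥ GF]
   → F = (-14, -30)
3. B_x = 30  [B is the reflection of G across A]
4. B_y = 12  [B is the reflection of G across A]
   → B = (30, 12)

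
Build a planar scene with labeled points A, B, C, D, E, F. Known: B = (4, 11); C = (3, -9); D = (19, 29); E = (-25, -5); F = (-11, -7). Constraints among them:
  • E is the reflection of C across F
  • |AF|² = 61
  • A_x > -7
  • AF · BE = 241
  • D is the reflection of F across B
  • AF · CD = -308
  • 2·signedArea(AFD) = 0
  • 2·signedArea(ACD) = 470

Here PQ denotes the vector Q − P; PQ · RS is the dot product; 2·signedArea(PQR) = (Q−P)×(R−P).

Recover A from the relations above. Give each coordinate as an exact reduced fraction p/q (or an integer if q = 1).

1. A_x = -6  [2·signedArea(AFD) = 0 ∩ AF · CD = -308]
2. A_y = -1  [2·signedArea(AFD) = 0 ∩ AF · CD = -308]
   → A = (-6, -1)

A = (-6, -1)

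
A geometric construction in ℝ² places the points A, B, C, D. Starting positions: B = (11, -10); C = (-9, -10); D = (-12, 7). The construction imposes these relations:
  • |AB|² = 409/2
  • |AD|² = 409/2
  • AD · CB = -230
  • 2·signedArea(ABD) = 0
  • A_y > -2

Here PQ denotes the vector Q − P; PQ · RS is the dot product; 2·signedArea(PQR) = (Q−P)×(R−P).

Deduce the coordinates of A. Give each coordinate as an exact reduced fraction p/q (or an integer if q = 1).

1. A_x = -1/2  [2·signedArea(ABD) = 0 ∩ AD · CB = -230]
2. A_y = -3/2  [2·signedArea(ABD) = 0 ∩ AD · CB = -230]
   → A = (-1/2, -3/2)

A = (-1/2, -3/2)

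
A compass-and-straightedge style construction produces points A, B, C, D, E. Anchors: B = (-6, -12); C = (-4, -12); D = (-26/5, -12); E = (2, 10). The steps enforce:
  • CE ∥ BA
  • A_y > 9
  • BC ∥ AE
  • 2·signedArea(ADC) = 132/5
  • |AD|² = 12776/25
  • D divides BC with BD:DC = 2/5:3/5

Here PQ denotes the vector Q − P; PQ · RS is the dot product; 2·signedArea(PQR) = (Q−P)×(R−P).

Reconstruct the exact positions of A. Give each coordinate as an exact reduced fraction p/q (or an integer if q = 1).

1. A_x = 0  [BC ∥ AE ∩ CE ∥ BA]
2. A_y = 10  [BC ∥ AE ∩ CE ∥ BA]
   → A = (0, 10)

A = (0, 10)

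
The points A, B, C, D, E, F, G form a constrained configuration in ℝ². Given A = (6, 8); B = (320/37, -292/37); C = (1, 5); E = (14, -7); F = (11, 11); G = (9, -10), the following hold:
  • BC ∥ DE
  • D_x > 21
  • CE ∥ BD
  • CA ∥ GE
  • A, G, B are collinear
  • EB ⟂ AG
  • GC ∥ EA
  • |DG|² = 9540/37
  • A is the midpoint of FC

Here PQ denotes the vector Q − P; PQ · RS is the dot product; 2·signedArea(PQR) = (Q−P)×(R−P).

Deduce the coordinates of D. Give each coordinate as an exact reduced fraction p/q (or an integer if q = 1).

D = (801/37, -736/37)

1. D_x = 801/37  [BC ∥ DE ∩ CE ∥ BD]
2. D_y = -736/37  [BC ∥ DE ∩ CE ∥ BD]
   → D = (801/37, -736/37)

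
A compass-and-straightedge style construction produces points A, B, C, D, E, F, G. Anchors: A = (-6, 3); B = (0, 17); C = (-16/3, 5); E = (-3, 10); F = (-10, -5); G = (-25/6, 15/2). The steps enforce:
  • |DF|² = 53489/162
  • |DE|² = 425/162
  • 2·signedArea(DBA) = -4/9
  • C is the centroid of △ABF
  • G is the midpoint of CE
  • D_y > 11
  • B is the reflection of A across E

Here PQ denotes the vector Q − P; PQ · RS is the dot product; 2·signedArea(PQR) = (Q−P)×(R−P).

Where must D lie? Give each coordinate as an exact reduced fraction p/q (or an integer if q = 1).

1. D_x = -43/18  [line 14·x + -6·y + 922/9 = 0 ∩ |DE|² = 425/162]
2. D_y = 23/2  [line 14·x + -6·y + 922/9 = 0 ∩ |DE|² = 425/162]
   → D = (-43/18, 23/2)

D = (-43/18, 23/2)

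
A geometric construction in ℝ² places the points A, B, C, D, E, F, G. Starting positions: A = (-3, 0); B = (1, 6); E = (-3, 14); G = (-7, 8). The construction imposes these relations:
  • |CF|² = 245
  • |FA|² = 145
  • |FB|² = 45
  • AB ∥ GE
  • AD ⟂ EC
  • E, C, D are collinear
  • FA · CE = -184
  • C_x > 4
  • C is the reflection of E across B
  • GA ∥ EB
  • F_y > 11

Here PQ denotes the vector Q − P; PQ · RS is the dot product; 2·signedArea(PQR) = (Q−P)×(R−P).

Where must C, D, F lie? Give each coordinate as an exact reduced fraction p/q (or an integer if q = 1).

C = (5, -2)
D = (13/5, 14/5)
F = (-2, 12)

1. C_x = 5  [C is the reflection of E across B]
2. C_y = -2  [C is the reflection of E across B]
   → C = (5, -2)
3. D_x = 13/5  [E, C, D are collinear ∩ AD ⟂ EC]
4. D_y = 14/5  [E, C, D are collinear ∩ AD ⟂ EC]
   → D = (13/5, 14/5)
5. F_x = -2  [line 8·x + -16·y + 208 = 0 ∩ |FA|² = 145]
6. F_y = 12  [line 8·x + -16·y + 208 = 0 ∩ |FA|² = 145]
   → F = (-2, 12)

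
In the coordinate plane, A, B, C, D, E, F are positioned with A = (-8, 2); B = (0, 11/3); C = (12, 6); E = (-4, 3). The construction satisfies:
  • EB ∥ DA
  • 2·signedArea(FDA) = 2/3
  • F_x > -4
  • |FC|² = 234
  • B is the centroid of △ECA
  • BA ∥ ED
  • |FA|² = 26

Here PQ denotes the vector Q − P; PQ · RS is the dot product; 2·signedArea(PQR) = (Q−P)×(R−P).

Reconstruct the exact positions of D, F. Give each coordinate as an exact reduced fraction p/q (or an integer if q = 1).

1. D_x = -12  [EB ∥ DA ∩ BA ∥ ED]
2. D_y = 4/3  [EB ∥ DA ∩ BA ∥ ED]
   → D = (-12, 4/3)
3. F_x = -3  [line -2/3·x + 4·y + -14 = 0 ∩ |FA|² = 26]
4. F_y = 3  [line -2/3·x + 4·y + -14 = 0 ∩ |FA|² = 26]
   → F = (-3, 3)

D = (-12, 4/3)
F = (-3, 3)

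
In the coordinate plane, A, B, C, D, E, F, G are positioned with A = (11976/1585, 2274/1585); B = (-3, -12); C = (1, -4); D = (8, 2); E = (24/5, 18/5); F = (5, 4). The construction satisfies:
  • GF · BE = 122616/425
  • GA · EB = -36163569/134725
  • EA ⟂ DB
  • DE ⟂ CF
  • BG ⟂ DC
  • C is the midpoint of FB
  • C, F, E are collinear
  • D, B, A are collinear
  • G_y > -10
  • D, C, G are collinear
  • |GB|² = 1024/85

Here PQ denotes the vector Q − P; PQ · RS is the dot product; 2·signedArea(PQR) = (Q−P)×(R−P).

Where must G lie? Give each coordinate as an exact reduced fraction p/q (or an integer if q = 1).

G = (-447/85, -796/85)

1. G_x = -447/85  [D, C, G are collinear ∩ BG ⟂ DC]
2. G_y = -796/85  [D, C, G are collinear ∩ BG ⟂ DC]
   → G = (-447/85, -796/85)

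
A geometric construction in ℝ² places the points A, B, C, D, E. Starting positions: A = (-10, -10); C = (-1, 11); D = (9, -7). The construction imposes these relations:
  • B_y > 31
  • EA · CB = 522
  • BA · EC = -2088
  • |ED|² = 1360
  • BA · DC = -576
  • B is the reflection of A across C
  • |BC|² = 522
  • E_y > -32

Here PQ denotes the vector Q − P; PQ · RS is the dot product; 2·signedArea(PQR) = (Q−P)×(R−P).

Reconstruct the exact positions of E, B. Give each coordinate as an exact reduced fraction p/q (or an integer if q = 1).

1. B_x = 8  [B is the reflection of A across C]
2. B_y = 32  [B is the reflection of A across C]
   → B = (8, 32)
3. E_x = -19  [line -9·x + -21·y + -822 = 0 ∩ |ED|² = 1360]
4. E_y = -31  [line -9·x + -21·y + -822 = 0 ∩ |ED|² = 1360]
   → E = (-19, -31)

B = (8, 32)
E = (-19, -31)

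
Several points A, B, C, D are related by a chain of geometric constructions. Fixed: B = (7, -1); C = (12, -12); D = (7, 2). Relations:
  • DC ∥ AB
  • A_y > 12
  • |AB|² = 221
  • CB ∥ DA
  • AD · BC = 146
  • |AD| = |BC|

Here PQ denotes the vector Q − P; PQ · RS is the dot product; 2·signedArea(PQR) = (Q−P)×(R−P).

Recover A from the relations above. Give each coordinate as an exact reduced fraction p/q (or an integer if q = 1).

1. A_x = 2  [DC ∥ AB ∩ CB ∥ DA]
2. A_y = 13  [DC ∥ AB ∩ CB ∥ DA]
   → A = (2, 13)

A = (2, 13)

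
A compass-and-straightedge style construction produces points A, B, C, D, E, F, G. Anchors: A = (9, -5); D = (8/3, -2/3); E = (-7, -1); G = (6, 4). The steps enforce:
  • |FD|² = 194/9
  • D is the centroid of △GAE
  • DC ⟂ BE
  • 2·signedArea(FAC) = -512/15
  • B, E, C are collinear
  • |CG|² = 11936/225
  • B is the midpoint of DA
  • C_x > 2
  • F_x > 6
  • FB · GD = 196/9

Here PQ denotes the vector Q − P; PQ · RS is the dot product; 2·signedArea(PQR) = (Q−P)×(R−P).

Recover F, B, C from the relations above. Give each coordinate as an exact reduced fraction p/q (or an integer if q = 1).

1. B_x = 35/6  [B is the midpoint of DA]
2. B_y = -17/6  [B is the midpoint of DA]
   → B = (35/6, -17/6)
3. C_x = 182/75  [B, E, C are collinear ∩ DC ⟂ BE]
4. C_y = -176/75  [B, E, C are collinear ∩ DC ⟂ BE]
   → C = (182/75, -176/75)
5. F_x = 7  [FB · GD = 196/9 ∩ 2·signedArea(FAC) = -512/15]
6. F_y = 1  [FB · GD = 196/9 ∩ 2·signedArea(FAC) = -512/15]
   → F = (7, 1)

B = (35/6, -17/6)
C = (182/75, -176/75)
F = (7, 1)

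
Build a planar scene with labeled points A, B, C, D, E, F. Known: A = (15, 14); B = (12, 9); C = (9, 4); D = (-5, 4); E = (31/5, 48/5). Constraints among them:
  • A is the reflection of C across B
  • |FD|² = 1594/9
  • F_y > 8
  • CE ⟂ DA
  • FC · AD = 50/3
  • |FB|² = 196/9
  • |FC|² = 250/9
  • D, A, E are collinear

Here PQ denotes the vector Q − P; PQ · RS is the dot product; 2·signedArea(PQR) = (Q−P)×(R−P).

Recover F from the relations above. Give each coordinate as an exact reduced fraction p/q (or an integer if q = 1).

F = (22/3, 9)

1. F_x = 22/3  [line 20·x + 10·y + -710/3 = 0 ∩ |FB|² = 196/9]
2. F_y = 9  [line 20·x + 10·y + -710/3 = 0 ∩ |FB|² = 196/9]
   → F = (22/3, 9)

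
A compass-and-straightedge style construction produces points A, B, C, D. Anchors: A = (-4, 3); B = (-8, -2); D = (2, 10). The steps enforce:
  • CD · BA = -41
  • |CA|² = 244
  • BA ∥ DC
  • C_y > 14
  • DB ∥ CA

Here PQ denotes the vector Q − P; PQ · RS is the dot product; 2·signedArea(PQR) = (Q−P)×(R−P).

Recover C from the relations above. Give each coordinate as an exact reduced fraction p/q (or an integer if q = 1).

C = (6, 15)

1. C_x = 6  [DB ∥ CA ∩ BA ∥ DC]
2. C_y = 15  [DB ∥ CA ∩ BA ∥ DC]
   → C = (6, 15)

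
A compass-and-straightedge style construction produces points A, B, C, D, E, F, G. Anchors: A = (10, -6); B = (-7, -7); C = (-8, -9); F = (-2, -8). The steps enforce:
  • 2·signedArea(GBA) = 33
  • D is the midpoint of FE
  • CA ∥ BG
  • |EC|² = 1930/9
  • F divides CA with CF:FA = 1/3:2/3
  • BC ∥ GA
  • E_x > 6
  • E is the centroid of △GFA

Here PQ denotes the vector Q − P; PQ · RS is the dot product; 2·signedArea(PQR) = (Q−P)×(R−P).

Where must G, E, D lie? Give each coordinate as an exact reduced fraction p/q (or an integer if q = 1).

1. G_x = 11  [BC ∥ GA ∩ CA ∥ BG]
2. G_y = -4  [BC ∥ GA ∩ CA ∥ BG]
   → G = (11, -4)
3. E_x = 19/3  [E is the centroid of △GFA]
4. E_y = -6  [E is the centroid of △GFA]
   → E = (19/3, -6)
5. D_x = 13/6  [D is the midpoint of FE]
6. D_y = -7  [D is the midpoint of FE]
   → D = (13/6, -7)

D = (13/6, -7)
E = (19/3, -6)
G = (11, -4)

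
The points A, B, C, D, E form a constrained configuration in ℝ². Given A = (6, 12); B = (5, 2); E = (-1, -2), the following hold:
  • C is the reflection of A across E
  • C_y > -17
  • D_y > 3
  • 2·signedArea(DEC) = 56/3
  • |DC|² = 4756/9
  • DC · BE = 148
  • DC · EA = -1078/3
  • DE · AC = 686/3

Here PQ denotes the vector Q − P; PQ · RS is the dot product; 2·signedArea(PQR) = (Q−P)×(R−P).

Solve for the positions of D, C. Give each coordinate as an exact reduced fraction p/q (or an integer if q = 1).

C = (-8, -16)
D = (10/3, 4)

1. C_x = -8  [C is the reflection of A across E]
2. C_y = -16  [C is the reflection of A across E]
   → C = (-8, -16)
3. D_x = 10/3  [2·signedArea(DEC) = 56/3 ∩ DE · AC = 686/3]
4. D_y = 4  [2·signedArea(DEC) = 56/3 ∩ DE · AC = 686/3]
   → D = (10/3, 4)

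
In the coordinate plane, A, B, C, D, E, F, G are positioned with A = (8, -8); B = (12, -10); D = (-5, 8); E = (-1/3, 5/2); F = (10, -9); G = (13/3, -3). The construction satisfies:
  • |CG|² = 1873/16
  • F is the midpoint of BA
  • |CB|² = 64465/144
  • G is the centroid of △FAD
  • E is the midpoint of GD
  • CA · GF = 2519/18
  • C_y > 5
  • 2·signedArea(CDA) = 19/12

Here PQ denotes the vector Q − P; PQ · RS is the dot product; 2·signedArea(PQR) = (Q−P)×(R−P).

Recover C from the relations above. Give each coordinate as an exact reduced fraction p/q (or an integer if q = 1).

1. C_x = -8/3  [CA · GF = 2519/18 ∩ 2·signedArea(CDA) = 19/12]
2. C_y = 21/4  [CA · GF = 2519/18 ∩ 2·signedArea(CDA) = 19/12]
   → C = (-8/3, 21/4)

C = (-8/3, 21/4)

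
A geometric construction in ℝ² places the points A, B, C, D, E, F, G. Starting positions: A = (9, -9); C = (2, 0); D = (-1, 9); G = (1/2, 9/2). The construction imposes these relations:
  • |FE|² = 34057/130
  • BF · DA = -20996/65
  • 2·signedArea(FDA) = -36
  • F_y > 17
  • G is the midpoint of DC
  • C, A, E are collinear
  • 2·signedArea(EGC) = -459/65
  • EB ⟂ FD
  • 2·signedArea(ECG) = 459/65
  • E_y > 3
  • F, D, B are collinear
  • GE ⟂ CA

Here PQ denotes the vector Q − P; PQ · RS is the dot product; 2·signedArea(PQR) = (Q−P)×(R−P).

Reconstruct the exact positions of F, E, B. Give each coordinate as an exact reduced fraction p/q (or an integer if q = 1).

1. E_x = -97/130  [C, A, E are collinear ∩ GE ⟂ CA]
2. E_y = 459/130  [C, A, E are collinear ∩ GE ⟂ CA]
   → E = (-97/130, 459/130)
3. F_x = -8  [line 18·x + 10·y + -36 = 0 ∩ |FE|² = 34057/130]
4. F_y = 18  [line 18·x + 10·y + -36 = 0 ∩ |FE|² = 34057/130]
   → F = (-8, 18)
5. B_x = 227/130  [F, D, B are collinear ∩ EB ⟂ FD]
6. B_y = 711/130  [F, D, B are collinear ∩ EB ⟂ FD]
   → B = (227/130, 711/130)

B = (227/130, 711/130)
E = (-97/130, 459/130)
F = (-8, 18)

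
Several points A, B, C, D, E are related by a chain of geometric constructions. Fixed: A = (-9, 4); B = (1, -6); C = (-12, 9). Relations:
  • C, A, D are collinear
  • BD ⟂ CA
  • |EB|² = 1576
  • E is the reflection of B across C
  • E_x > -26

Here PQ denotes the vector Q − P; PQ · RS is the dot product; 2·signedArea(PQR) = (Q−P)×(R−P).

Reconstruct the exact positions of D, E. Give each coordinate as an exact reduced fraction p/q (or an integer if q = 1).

D = (-33/17, -132/17)
E = (-25, 24)

1. D_x = -33/17  [C, A, D are collinear ∩ BD ⟂ CA]
2. D_y = -132/17  [C, A, D are collinear ∩ BD ⟂ CA]
   → D = (-33/17, -132/17)
3. E_x = -25  [E is the reflection of B across C]
4. E_y = 24  [E is the reflection of B across C]
   → E = (-25, 24)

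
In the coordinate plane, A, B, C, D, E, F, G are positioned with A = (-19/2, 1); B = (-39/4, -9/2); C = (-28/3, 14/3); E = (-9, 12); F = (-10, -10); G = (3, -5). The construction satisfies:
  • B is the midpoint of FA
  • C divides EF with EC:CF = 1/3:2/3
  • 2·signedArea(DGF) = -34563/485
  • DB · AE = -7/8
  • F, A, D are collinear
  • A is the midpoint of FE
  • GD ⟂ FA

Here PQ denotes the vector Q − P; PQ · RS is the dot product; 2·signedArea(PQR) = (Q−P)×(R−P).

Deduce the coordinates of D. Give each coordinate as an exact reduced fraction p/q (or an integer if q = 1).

D = (-4727/485, -2144/485)

1. D_x = -4727/485  [F, A, D are collinear ∩ GD ⟂ FA]
2. D_y = -2144/485  [F, A, D are collinear ∩ GD ⟂ FA]
   → D = (-4727/485, -2144/485)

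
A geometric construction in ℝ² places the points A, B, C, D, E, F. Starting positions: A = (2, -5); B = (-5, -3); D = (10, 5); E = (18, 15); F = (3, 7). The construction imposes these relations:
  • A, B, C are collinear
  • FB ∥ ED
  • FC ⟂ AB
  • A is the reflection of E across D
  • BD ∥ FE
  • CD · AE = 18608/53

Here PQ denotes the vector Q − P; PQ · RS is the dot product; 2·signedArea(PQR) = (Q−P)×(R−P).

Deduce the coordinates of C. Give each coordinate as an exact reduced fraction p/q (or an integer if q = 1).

C = (-13/53, -231/53)

1. C_x = -13/53  [A, B, C are collinear ∩ FC ⟂ AB]
2. C_y = -231/53  [A, B, C are collinear ∩ FC ⟂ AB]
   → C = (-13/53, -231/53)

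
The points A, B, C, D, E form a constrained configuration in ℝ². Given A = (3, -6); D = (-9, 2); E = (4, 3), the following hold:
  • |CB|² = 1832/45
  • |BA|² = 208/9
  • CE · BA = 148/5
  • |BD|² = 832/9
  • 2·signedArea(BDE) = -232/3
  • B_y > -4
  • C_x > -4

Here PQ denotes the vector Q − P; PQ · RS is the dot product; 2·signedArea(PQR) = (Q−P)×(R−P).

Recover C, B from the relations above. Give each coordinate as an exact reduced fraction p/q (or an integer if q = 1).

B = (-1, -10/3)
C = (-19/5, 12/5)

1. B_x = -1  [line -1·x + 13·y + 127/3 = 0 ∩ |BD|² = 832/9]
2. B_y = -10/3  [line -1·x + 13·y + 127/3 = 0 ∩ |BD|² = 832/9]
   → B = (-1, -10/3)
3. C_x = -19/5  [line -4·x + 8/3·y + -108/5 = 0 ∩ |CB|² = 1832/45]
4. C_y = 12/5  [line -4·x + 8/3·y + -108/5 = 0 ∩ |CB|² = 1832/45]
   → C = (-19/5, 12/5)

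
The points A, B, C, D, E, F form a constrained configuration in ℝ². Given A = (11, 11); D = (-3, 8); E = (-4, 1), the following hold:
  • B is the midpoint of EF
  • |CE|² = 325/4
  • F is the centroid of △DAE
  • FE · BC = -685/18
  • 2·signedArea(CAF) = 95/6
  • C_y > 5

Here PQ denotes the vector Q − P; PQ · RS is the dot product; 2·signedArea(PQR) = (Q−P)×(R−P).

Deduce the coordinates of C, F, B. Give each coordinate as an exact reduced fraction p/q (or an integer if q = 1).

B = (-4/3, 23/6)
C = (7/2, 6)
F = (4/3, 20/3)

1. F_x = 4/3  [F is the centroid of △DAE]
2. F_y = 20/3  [F is the centroid of △DAE]
   → F = (4/3, 20/3)
3. B_x = -4/3  [B is the midpoint of EF]
4. B_y = 23/6  [B is the midpoint of EF]
   → B = (-4/3, 23/6)
5. C_x = 7/2  [2·signedArea(CAF) = 95/6 ∩ FE · BC = -685/18]
6. C_y = 6  [2·signedArea(CAF) = 95/6 ∩ FE · BC = -685/18]
   → C = (7/2, 6)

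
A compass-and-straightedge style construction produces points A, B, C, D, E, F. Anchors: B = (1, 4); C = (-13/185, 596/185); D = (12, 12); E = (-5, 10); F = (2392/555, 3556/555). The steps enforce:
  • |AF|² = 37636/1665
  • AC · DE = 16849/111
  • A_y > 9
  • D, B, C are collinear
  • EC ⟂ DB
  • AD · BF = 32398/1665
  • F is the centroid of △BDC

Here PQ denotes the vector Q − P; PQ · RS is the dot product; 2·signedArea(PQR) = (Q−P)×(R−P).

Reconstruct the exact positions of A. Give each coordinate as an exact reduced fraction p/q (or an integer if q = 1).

A = (4526/555, 5108/555)

1. A_x = 4526/555  [AC · DE = 16849/111 ∩ AD · BF = 32398/1665]
2. A_y = 5108/555  [AC · DE = 16849/111 ∩ AD · BF = 32398/1665]
   → A = (4526/555, 5108/555)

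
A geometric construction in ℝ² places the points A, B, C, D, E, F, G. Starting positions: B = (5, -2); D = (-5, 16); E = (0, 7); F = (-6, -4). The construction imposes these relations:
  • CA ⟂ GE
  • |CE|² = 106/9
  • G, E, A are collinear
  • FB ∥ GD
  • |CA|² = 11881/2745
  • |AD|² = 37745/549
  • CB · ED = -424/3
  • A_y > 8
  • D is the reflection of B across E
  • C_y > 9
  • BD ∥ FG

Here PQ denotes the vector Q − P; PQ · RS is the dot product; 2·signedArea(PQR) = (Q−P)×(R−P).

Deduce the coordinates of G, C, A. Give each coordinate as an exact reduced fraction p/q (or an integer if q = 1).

1. G_x = -16  [FB ∥ GD ∩ BD ∥ FG]
2. G_y = 14  [FB ∥ GD ∩ BD ∥ FG]
   → G = (-16, 14)
3. C_x = -5/3  [line 5·x + -9·y + 295/3 = 0 ∩ |CE|² = 106/9]
4. C_y = 10  [line 5·x + -9·y + 295/3 = 0 ∩ |CE|² = 106/9]
   → C = (-5/3, 10)
5. A_x = -2288/915  [G, E, A are collinear ∩ CA ⟂ GE]
6. A_y = 7406/915  [G, E, A are collinear ∩ CA ⟂ GE]
   → A = (-2288/915, 7406/915)

A = (-2288/915, 7406/915)
C = (-5/3, 10)
G = (-16, 14)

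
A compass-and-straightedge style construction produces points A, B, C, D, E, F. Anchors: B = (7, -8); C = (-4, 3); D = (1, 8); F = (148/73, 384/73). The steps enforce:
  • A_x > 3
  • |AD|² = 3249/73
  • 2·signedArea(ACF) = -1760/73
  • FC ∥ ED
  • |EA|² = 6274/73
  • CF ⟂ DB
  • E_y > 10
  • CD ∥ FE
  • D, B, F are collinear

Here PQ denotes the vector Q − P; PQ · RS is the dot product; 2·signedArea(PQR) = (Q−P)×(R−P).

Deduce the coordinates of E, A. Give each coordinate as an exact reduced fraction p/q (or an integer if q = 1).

1. E_x = 513/73  [FC ∥ ED ∩ CD ∥ FE]
2. E_y = 749/73  [FC ∥ ED ∩ CD ∥ FE]
   → E = (513/73, 749/73)
3. A_x = 244/73  [line -165/73·x + 440/73·y + -220/73 = 0 ∩ |AD|² = 3249/73]
4. A_y = 128/73  [line -165/73·x + 440/73·y + -220/73 = 0 ∩ |AD|² = 3249/73]
   → A = (244/73, 128/73)

A = (244/73, 128/73)
E = (513/73, 749/73)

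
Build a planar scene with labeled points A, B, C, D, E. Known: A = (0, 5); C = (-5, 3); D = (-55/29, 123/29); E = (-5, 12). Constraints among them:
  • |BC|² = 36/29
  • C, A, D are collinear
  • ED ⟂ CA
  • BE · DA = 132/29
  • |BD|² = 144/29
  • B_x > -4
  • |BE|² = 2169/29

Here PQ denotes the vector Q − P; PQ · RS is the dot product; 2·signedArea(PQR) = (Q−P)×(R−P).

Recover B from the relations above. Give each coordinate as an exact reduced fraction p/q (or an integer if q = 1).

B = (-115/29, 99/29)

1. B_x = -115/29  [line -55/29·x + -22/29·y + -143/29 = 0 ∩ |BD|² = 144/29]
2. B_y = 99/29  [line -55/29·x + -22/29·y + -143/29 = 0 ∩ |BD|² = 144/29]
   → B = (-115/29, 99/29)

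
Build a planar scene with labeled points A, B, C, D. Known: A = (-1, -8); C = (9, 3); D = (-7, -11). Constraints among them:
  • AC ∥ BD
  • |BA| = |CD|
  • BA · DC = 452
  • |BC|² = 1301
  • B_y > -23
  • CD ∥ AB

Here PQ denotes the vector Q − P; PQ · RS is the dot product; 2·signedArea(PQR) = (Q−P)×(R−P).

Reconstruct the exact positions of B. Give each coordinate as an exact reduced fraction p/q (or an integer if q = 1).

B = (-17, -22)

1. B_x = -17  [AC ∥ BD ∩ CD ∥ AB]
2. B_y = -22  [AC ∥ BD ∩ CD ∥ AB]
   → B = (-17, -22)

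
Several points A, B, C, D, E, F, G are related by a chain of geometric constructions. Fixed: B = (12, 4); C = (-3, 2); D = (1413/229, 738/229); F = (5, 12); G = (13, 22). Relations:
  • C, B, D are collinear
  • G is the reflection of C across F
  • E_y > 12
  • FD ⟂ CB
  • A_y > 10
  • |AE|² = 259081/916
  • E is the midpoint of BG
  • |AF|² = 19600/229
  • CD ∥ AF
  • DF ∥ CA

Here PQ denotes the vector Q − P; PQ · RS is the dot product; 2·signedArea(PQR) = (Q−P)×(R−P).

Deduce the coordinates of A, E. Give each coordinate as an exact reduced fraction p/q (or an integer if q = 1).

1. A_x = -955/229  [CD ∥ AF ∩ DF ∥ CA]
2. A_y = 2468/229  [CD ∥ AF ∩ DF ∥ CA]
   → A = (-955/229, 2468/229)
3. E_x = 25/2  [E is the midpoint of BG]
4. E_y = 13  [E is the midpoint of BG]
   → E = (25/2, 13)

A = (-955/229, 2468/229)
E = (25/2, 13)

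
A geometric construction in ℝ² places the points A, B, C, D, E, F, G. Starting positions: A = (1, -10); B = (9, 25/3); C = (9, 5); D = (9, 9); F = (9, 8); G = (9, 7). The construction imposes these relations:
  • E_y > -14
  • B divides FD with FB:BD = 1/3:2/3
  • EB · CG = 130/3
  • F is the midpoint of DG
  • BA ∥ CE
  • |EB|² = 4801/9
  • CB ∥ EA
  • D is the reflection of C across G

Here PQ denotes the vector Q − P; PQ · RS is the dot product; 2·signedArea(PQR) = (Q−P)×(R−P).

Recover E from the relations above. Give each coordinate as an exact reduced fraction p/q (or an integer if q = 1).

1. E_x = 1  [CB ∥ EA ∩ BA ∥ CE]
2. E_y = -40/3  [CB ∥ EA ∩ BA ∥ CE]
   → E = (1, -40/3)

E = (1, -40/3)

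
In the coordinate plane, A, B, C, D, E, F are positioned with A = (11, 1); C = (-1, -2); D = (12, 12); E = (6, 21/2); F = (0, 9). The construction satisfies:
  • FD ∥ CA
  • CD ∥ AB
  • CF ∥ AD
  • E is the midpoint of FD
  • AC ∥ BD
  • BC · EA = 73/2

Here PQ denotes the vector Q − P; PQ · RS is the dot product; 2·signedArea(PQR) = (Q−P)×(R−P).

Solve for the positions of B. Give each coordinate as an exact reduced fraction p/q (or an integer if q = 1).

1. B_x = 24  [AC ∥ BD ∩ CD ∥ AB]
2. B_y = 15  [AC ∥ BD ∩ CD ∥ AB]
   → B = (24, 15)

B = (24, 15)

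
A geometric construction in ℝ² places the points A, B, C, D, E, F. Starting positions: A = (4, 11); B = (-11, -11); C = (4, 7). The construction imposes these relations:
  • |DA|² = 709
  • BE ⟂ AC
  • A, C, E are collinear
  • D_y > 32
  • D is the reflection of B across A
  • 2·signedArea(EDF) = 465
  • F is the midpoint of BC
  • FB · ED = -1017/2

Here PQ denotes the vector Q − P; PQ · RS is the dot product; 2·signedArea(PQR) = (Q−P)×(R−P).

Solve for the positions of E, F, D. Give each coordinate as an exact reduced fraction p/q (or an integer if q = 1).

D = (19, 33)
E = (4, -11)
F = (-7/2, -2)

1. E_x = 4  [A, C, E are collinear ∩ BE ⟂ AC]
2. E_y = -11  [A, C, E are collinear ∩ BE ⟂ AC]
   → E = (4, -11)
3. F_x = -7/2  [F is the midpoint of BC]
4. F_y = -2  [F is the midpoint of BC]
   → F = (-7/2, -2)
5. D_x = 19  [D is the reflection of B across A]
6. D_y = 33  [D is the reflection of B across A]
   → D = (19, 33)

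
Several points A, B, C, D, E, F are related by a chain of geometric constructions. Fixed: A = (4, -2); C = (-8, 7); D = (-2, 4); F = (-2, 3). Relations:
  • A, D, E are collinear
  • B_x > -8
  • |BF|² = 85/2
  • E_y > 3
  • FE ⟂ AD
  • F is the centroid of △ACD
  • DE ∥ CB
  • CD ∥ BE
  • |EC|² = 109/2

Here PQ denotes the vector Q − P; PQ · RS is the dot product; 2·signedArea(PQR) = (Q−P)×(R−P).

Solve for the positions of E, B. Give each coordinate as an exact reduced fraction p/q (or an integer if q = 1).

B = (-15/2, 13/2)
E = (-3/2, 7/2)

1. E_x = -3/2  [A, D, E are collinear ∩ FE ⟂ AD]
2. E_y = 7/2  [A, D, E are collinear ∩ FE ⟂ AD]
   → E = (-3/2, 7/2)
3. B_x = -15/2  [CD ∥ BE ∩ DE ∥ CB]
4. B_y = 13/2  [CD ∥ BE ∩ DE ∥ CB]
   → B = (-15/2, 13/2)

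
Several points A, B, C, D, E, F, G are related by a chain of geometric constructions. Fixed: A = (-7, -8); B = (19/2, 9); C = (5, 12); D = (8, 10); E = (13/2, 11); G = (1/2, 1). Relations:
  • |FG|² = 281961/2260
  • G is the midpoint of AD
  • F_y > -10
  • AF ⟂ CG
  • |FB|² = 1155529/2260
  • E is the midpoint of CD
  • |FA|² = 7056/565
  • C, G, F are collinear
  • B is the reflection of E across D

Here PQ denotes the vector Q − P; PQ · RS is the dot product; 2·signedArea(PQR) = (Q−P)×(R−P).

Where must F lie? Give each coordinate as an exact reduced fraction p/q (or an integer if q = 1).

1. F_x = -2107/565  [C, G, F are collinear ∩ AF ⟂ CG]
2. F_y = -5276/565  [C, G, F are collinear ∩ AF ⟂ CG]
   → F = (-2107/565, -5276/565)

F = (-2107/565, -5276/565)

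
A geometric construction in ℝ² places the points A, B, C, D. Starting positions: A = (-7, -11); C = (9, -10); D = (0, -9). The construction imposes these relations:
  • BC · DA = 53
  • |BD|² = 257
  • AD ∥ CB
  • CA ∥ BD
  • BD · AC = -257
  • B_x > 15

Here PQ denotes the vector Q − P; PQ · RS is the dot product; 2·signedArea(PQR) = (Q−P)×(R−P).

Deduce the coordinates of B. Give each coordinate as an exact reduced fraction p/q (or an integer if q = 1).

1. B_x = 16  [CA ∥ BD ∩ AD ∥ CB]
2. B_y = -8  [CA ∥ BD ∩ AD ∥ CB]
   → B = (16, -8)

B = (16, -8)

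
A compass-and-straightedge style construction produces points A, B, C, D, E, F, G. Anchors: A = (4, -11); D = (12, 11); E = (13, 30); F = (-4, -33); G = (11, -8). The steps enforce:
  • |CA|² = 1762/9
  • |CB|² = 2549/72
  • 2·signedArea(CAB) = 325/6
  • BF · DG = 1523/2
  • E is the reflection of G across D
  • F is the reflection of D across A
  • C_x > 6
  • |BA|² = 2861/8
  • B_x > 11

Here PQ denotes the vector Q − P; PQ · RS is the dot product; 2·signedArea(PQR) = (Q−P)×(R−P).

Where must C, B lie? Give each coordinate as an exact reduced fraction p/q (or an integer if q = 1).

B = (47/4, 25/4)
C = (7, 8/3)

1. B_x = 47/4  [line 1·x + 19·y + -261/2 = 0 ∩ |BA|² = 2861/8]
2. B_y = 25/4  [line 1·x + 19·y + -261/2 = 0 ∩ |BA|² = 2861/8]
   → B = (47/4, 25/4)
3. C_x = 7  [line -69/4·x + 31/4·y + 1201/12 = 0 ∩ |CA|² = 1762/9]
4. C_y = 8/3  [line -69/4·x + 31/4·y + 1201/12 = 0 ∩ |CA|² = 1762/9]
   → C = (7, 8/3)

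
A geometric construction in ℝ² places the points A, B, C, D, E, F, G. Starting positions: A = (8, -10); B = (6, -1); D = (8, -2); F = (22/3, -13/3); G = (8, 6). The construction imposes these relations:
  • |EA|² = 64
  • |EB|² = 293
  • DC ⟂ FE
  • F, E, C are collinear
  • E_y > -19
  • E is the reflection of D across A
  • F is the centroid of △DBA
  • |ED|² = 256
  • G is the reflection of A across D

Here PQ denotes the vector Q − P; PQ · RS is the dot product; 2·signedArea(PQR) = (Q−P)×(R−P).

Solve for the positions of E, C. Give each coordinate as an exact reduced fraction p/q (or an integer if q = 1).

1. E_x = 8  [E is the reflection of D across A]
2. E_y = -18  [E is the reflection of D across A]
   → E = (8, -18)
3. C_x = 12168/1685  [F, E, C are collinear ∩ DC ⟂ FE]
4. C_y = -3434/1685  [F, E, C are collinear ∩ DC ⟂ FE]
   → C = (12168/1685, -3434/1685)

C = (12168/1685, -3434/1685)
E = (8, -18)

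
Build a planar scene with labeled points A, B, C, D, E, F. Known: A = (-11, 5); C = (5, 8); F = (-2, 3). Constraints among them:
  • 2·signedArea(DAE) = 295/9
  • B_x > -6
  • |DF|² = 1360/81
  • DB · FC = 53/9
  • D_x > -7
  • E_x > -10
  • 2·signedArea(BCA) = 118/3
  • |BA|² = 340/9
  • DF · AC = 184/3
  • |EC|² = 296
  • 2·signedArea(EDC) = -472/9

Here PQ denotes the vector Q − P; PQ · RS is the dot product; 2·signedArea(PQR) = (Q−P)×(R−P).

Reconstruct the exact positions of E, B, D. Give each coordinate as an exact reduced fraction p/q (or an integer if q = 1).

B = (-5, 11/3)
D = (-6, 35/9)
E = (-9, -2)

1. B_x = -5  [line 3·x + -16·y + 221/3 = 0 ∩ |BA|² = 340/9]
2. B_y = 11/3  [line 3·x + -16·y + 221/3 = 0 ∩ |BA|² = 340/9]
   → B = (-5, 11/3)
3. D_x = -6  [DB · FC = 53/9 ∩ DF · AC = 184/3]
4. D_y = 35/9  [DB · FC = 53/9 ∩ DF · AC = 184/3]
   → D = (-6, 35/9)
5. E_x = -9  [2·signedArea(EDC) = -472/9 ∩ 2·signedArea(DAE) = 295/9]
6. E_y = -2  [2·signedArea(EDC) = -472/9 ∩ 2·signedArea(DAE) = 295/9]
   → E = (-9, -2)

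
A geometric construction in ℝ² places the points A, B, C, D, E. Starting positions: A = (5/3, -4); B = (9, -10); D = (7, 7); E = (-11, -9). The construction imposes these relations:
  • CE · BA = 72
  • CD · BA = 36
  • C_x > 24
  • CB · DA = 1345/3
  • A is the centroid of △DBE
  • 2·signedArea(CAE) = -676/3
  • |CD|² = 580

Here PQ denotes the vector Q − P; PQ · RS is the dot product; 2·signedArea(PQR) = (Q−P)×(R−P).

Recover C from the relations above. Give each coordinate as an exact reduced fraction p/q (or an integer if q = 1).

C = (25, 23)

1. C_x = 25  [CD · BA = 36 ∩ CB · DA = 1345/3]
2. C_y = 23  [CD · BA = 36 ∩ CB · DA = 1345/3]
   → C = (25, 23)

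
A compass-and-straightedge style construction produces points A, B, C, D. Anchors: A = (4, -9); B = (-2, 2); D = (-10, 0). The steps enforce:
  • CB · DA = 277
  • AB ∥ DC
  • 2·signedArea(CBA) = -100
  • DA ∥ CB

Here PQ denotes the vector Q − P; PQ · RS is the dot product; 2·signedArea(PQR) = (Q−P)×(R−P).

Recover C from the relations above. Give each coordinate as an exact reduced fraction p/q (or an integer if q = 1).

1. C_x = -16  [DA ∥ CB ∩ AB ∥ DC]
2. C_y = 11  [DA ∥ CB ∩ AB ∥ DC]
   → C = (-16, 11)

C = (-16, 11)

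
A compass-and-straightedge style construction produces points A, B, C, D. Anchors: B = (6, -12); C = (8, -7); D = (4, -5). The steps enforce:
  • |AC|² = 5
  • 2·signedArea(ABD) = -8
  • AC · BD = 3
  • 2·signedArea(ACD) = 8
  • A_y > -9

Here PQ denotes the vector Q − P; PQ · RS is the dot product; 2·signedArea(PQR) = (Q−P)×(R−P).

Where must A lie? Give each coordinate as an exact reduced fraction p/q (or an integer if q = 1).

1. A_x = 6  [2·signedArea(ACD) = 8 ∩ AC · BD = 3]
2. A_y = -8  [2·signedArea(ACD) = 8 ∩ AC · BD = 3]
   → A = (6, -8)

A = (6, -8)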